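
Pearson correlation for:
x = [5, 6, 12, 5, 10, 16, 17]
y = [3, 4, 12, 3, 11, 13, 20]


n=7, Σx=71, Σy=66, Σxy=856, Σx²=875, Σy²=868
r = (7×856 - 71×66)/√((7×875 - 71²)(7×868 - 66²))
= 1306/√(1084×1720) = 1306/√1864480 ≈ 1306/1365.4596 ≈ 0.9565

r ≈ 0.9565


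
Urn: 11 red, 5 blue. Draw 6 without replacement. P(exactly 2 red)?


Hypergeometric: C(11,2)×C(5,4)/C(16,6)
= 55×5/8008 = 25/728

P(X=2) = 25/728 ≈ 3.43%


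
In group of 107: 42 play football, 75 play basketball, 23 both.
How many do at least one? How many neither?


|A∪B| = 42+75-23 = 94
Neither = 107-94 = 13

At least one: 94; Neither: 13


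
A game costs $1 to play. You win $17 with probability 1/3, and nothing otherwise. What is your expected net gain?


E[gain] = (17-1)×1/3 + (-1)×2/3
= 16/3 - 2/3 = 14/3

Expected net gain = $14/3 ≈ $4.67


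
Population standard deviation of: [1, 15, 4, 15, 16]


Mean = 51/5
  (1-51/5)²=2116/25
  (15-51/5)²=576/25
  (4-51/5)²=961/25
  (15-51/5)²=576/25
  (16-51/5)²=841/25
Σ(x-μ)² = 1014/5
σ² = (1014/5)/5 = 1014/25

σ = √(1014/25) ≈ 6.3687


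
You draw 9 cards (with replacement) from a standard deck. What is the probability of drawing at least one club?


P(not a club) = 39/52 = 3/4
P(none in 9 draws) = (3/4)^9 = 19683/262144
P(≥1 club) = 1 - 19683/262144 = 242461/262144

P = 242461/262144 ≈ 92.49%


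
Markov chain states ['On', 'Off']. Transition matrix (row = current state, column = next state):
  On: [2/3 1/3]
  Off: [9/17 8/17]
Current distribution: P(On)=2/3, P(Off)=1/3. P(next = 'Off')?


P(next=Off) = Σᵢ P(now=i)×P(i→Off)
= 2/3×1/3 + 1/3×8/17
= 2/9 + 8/51 = 58/153

P = 58/153 ≈ 0.3791


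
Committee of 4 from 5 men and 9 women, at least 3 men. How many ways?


Count by #men:
  3M,1W: C(5,3)×C(9,1)=90
  4M,0W: C(5,4)×C(9,0)=5
Total = 95

95


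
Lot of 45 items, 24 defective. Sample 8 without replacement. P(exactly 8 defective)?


Hypergeometric: C(24,8)×C(21,0)/C(45,8)
= 735471×1/215553195 = 391/114595

P(X=8) = 391/114595 ≈ 0.34%


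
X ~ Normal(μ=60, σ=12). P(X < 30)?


z = (30-60)/12 = -2.5
P(Z < -2.5) = 0.0062

P(X < 30) ≈ 0.0062


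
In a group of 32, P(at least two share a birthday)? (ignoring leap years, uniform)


P(all different) = Π(365-i)/365 for i=0..31
= 0.246652
P(match) = 1 - 0.246652 = 0.753348

P ≈ 0.7533 ≈ 75.33%


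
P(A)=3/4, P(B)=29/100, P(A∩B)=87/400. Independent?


P(A)×P(B) = 87/400
P(A∩B) = 87/400
Equal ✓ → Independent

Yes, independent


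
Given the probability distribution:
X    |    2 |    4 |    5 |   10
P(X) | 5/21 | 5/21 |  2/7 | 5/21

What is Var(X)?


E[X] = 110/21
E[X²] = 250/7
Var(X) = E[X²] - (E[X])² = 250/7 - 12100/441 = 3650/441

Var(X) = 3650/441 ≈ 8.2766


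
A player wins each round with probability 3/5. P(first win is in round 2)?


Geometric: P(X=2) = (1-p)^(k-1)×p = (2/5)^1×3/5 = 6/25

P(X=2) = 6/25 ≈ 24.00%


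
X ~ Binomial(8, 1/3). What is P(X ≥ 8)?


P(X ≥ 8) = Σ P(X=i) for i=8..8
P(X=8) = 1/6561
Sum = 1/6561

P(X ≥ 8) = 1/6561 ≈ 0.02%


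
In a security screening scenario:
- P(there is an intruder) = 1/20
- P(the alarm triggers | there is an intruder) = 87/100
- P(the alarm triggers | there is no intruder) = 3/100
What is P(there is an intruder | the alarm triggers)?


Using Bayes' theorem:
P(A|B) = P(B|A)·P(A) / P(B)

P(the alarm triggers) = 87/100 × 1/20 + 3/100 × 19/20
= 87/2000 + 57/2000 = 9/125

P(there is an intruder|the alarm triggers) = (87/2000) / (9/125) = 29/48

P(there is an intruder|the alarm triggers) = 29/48 ≈ 60.42%


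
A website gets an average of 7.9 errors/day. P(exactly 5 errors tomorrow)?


Poisson(λ=7.9): P(X=5) = e^(-λ)×λ^k/k!
= e^(-7.9) × 7.9^5 / 5!
≈ 0.0003707435405 × 30770.56399 / 120 ≈ 0.095067

P(X=5) ≈ 0.095067 ≈ 9.51%


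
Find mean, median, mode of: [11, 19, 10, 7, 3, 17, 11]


Sorted: [3, 7, 10, 11, 11, 17, 19]
Mean = 78/7
Median = 11
Freq: {11: 2, 19: 1, 10: 1, 7: 1, 3: 1, 17: 1}
Mode: [11]

Mean=78/7, Median=11, Mode=11


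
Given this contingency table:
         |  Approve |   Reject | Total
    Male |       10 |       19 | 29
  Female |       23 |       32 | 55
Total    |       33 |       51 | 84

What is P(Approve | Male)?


P(Approve | Male) = 10/(10+19) = 10/29

P(Approve|Male) = 10/29 ≈ 34.48%


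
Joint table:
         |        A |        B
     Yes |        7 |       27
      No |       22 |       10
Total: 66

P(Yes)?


P(Yes) = (7+27)/66 = 34/66 = 17/33

P(Yes) = 17/33 ≈ 51.52%


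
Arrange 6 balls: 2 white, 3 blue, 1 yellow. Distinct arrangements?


6!/(2!×3!×1!) = 60

60


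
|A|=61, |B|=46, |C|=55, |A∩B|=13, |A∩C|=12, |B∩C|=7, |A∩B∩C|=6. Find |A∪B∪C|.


|A∪B∪C| = 61+46+55-13-12-7+6 = 136

|A∪B∪C| = 136


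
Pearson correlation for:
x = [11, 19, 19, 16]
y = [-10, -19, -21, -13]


n=4, Σx=65, Σy=-63, Σxy=-1078, Σx²=1099, Σy²=1071
r = (4×(-1078) - 65×(-63))/√((4×1099 - 65²)(4×1071 - (-63)²))
= -217/√(171×315) = -217/√53865 ≈ -217/232.0883 ≈ -0.9350

r ≈ -0.9350


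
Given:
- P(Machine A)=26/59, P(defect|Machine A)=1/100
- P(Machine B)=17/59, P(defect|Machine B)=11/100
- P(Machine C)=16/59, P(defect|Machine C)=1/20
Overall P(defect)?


P(B) = Σ P(B|Aᵢ)×P(Aᵢ)
  1/100×26/59 = 13/2950
  11/100×17/59 = 187/5900
  1/20×16/59 = 4/295
Sum = 293/5900

P(defect) = 293/5900 ≈ 4.97%


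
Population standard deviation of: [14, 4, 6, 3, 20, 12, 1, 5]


Mean = 65/8
  (14-65/8)²=2209/64
  (4-65/8)²=1089/64
  (6-65/8)²=289/64
  (3-65/8)²=1681/64
  (20-65/8)²=9025/64
  (12-65/8)²=961/64
  (1-65/8)²=3249/64
  (5-65/8)²=625/64
Σ(x-μ)² = 2391/8
σ² = (2391/8)/8 = 2391/64

σ = √(2391/64) ≈ 6.1122


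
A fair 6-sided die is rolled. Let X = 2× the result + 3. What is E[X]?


E[die] = (1+6)/2 = 7/2
E[X] = 2×7/2 + 3 = 10

E[X] = 10


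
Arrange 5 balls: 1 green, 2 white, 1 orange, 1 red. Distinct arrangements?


5!/(1!×2!×1!×1!) = 60

60


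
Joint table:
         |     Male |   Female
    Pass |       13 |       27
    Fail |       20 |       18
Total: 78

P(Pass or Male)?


P(Pass∨Male) = P(Pass) + P(Male) - P(Pass∧Male)
= (40 + 33 - 13)/78 = 60/78 = 10/13

P = 10/13 ≈ 76.92%


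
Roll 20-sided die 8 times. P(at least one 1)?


P(no 1)^8 = (19/20)^8 = 16983563041/25600000000
P(≥1) = 1 - 16983563041/25600000000 = 8616436959/25600000000

P = 8616436959/25600000000 ≈ 33.66%


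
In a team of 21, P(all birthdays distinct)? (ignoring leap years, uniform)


P(all different) = Π(365-i)/365 for i=0..20
= (365/365)×(364/365)×...×(345/365)
= 0.556312

P ≈ 0.5563 ≈ 55.63%


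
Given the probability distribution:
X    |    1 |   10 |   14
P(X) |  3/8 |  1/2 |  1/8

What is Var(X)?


E[X] = 57/8
E[X²] = 599/8
Var(X) = E[X²] - (E[X])² = 599/8 - 3249/64 = 1543/64

Var(X) = 1543/64 ≈ 24.1094


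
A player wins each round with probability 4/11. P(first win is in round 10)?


Geometric: P(X=10) = (1-p)^(k-1)×p = (7/11)^9×4/11 = 161414428/25937424601

P(X=10) = 161414428/25937424601 ≈ 0.62%


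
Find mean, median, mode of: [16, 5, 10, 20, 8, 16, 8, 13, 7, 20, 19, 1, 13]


Sorted: [1, 5, 7, 8, 8, 10, 13, 13, 16, 16, 19, 20, 20]
Mean = 156/13 = 12
Median = 13
Freq: {16: 2, 5: 1, 10: 1, 20: 2, 8: 2, 13: 2, 7: 1, 19: 1, 1: 1}
Mode: [8, 13, 16, 20]

Mean=12, Median=13, Mode=[8, 13, 16, 20]


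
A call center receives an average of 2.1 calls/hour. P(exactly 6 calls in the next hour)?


Poisson(λ=2.1): P(X=6) = e^(-λ)×λ^k/k!
= e^(-2.1) × 2.1^6 / 6!
≈ 0.1224564283 × 85.766121 / 720 ≈ 0.014587

P(X=6) ≈ 0.014587 ≈ 1.46%


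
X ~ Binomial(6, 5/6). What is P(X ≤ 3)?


P(X ≤ 3) = Σ P(X=i) for i=0..3
P(X=0) = 1/46656
P(X=1) = 5/7776
P(X=2) = 125/15552
P(X=3) = 625/11664
Sum = 1453/23328

P(X ≤ 3) = 1453/23328 ≈ 6.23%


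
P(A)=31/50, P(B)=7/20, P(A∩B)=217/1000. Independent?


P(A)×P(B) = 217/1000
P(A∩B) = 217/1000
Equal ✓ → Independent

Yes, independent


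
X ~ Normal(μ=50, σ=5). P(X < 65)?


z = (65-50)/5 = 3.0
P(Z < 3.0) = 0.9987

P(X < 65) ≈ 0.9987


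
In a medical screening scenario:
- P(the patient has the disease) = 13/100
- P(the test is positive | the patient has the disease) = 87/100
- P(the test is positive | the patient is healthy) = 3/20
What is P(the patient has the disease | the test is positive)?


Using Bayes' theorem:
P(A|B) = P(B|A)·P(A) / P(B)

P(the test is positive) = 87/100 × 13/100 + 3/20 × 87/100
= 1131/10000 + 261/2000 = 609/2500

P(the patient has the disease|the test is positive) = (1131/10000) / (609/2500) = 13/28

P(the patient has the disease|the test is positive) = 13/28 ≈ 46.43%


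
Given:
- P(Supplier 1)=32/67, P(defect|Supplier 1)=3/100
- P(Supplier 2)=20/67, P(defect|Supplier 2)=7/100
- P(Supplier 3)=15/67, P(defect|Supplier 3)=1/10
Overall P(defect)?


P(B) = Σ P(B|Aᵢ)×P(Aᵢ)
  3/100×32/67 = 24/1675
  7/100×20/67 = 7/335
  1/10×15/67 = 3/134
Sum = 193/3350

P(defect) = 193/3350 ≈ 5.76%


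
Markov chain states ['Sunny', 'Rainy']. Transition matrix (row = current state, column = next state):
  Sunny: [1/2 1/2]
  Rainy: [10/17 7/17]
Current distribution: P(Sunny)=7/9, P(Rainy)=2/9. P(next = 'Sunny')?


P(next=Sunny) = Σᵢ P(now=i)×P(i→Sunny)
= 7/9×1/2 + 2/9×10/17
= 7/18 + 20/153 = 53/102

P = 53/102 ≈ 0.5196


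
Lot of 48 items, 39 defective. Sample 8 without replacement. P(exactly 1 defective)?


Hypergeometric: C(39,1)×C(9,7)/C(48,8)
= 39×36/377348994 = 78/20963833

P(X=1) = 78/20963833 ≈ 0.00%


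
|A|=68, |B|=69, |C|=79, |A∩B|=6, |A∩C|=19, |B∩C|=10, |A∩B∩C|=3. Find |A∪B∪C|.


|A∪B∪C| = 68+69+79-6-19-10+3 = 184

|A∪B∪C| = 184


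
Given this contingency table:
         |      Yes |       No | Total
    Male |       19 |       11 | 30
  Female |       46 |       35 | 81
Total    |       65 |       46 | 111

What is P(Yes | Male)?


P(Yes | Male) = 19/(19+11) = 19/30

P(Yes|Male) = 19/30 ≈ 63.33%


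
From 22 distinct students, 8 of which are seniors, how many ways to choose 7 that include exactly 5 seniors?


Choose 5 of the 8 seniors and 2 of the other 14 students:
C(8,5)×C(14,2) = 56×91 = 5096

5096


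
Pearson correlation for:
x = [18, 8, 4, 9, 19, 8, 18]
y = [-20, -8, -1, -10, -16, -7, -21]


n=7, Σx=84, Σy=-83, Σxy=-1256, Σx²=1234, Σy²=1311
r = (7×(-1256) - 84×(-83))/√((7×1234 - 84²)(7×1311 - (-83)²))
= -1820/√(1582×2288) = -1820/√3619616 ≈ -1820/1902.5288 ≈ -0.9566

r ≈ -0.9566


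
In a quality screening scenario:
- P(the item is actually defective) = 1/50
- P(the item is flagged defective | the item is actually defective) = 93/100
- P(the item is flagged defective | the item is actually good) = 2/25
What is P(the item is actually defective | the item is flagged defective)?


Using Bayes' theorem:
P(A|B) = P(B|A)·P(A) / P(B)

P(the item is flagged defective) = 93/100 × 1/50 + 2/25 × 49/50
= 93/5000 + 49/625 = 97/1000

P(the item is actually defective|the item is flagged defective) = (93/5000) / (97/1000) = 93/485

P(the item is actually defective|the item is flagged defective) = 93/485 ≈ 19.18%


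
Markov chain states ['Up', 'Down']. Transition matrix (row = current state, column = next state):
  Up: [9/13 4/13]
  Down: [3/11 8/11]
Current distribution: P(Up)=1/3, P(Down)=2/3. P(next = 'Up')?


P(next=Up) = Σᵢ P(now=i)×P(i→Up)
= 1/3×9/13 + 2/3×3/11
= 3/13 + 2/11 = 59/143

P = 59/143 ≈ 0.4126


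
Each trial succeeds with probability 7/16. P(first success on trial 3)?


Geometric: P(X=3) = (1-p)^(k-1)×p = (9/16)^2×7/16 = 567/4096

P(X=3) = 567/4096 ≈ 13.84%


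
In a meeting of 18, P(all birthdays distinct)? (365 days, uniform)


P(all different) = Π(365-i)/365 for i=0..17
= (365/365)×(364/365)×...×(348/365)
= 0.653089

P ≈ 0.6531 ≈ 65.31%


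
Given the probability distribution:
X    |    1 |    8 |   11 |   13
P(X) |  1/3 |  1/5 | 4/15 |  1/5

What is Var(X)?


E[X] = 112/15
E[X²] = 396/5
Var(X) = E[X²] - (E[X])² = 396/5 - 12544/225 = 5276/225

Var(X) = 5276/225 ≈ 23.4489


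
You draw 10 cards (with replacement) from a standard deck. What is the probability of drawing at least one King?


P(not a King) = 48/52 = 12/13
P(none in 10 draws) = (12/13)^10 = 61917364224/137858491849
P(≥1 King) = 1 - 61917364224/137858491849 = 75941127625/137858491849

P = 75941127625/137858491849 ≈ 55.09%


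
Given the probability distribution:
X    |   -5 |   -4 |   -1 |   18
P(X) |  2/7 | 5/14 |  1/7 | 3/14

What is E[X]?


E[X] = Σ x·P(X=x)
= (-5)×(2/7) + (-4)×(5/14) + (-1)×(1/7) + (18)×(3/14)
= 6/7

E[X] = 6/7


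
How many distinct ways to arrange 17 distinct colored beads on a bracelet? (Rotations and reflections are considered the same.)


Free circular arrangements: rotations and reflections both identified.
(n-1)!/2 = 16!/2 = 20922789888000/2 = 10461394944000

10461394944000


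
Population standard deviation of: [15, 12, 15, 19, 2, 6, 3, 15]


Mean = 87/8
  (15-87/8)²=1089/64
  (12-87/8)²=81/64
  (15-87/8)²=1089/64
  (19-87/8)²=4225/64
  (2-87/8)²=5041/64
  (6-87/8)²=1521/64
  (3-87/8)²=3969/64
  (15-87/8)²=1089/64
Σ(x-μ)² = 2263/8
σ² = (2263/8)/8 = 2263/64

σ = √(2263/64) ≈ 5.9464


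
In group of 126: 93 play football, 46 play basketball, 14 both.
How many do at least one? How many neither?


|A∪B| = 93+46-14 = 125
Neither = 126-125 = 1

At least one: 125; Neither: 1


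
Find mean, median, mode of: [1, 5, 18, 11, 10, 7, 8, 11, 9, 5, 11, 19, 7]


Sorted: [1, 5, 5, 7, 7, 8, 9, 10, 11, 11, 11, 18, 19]
Mean = 122/13
Median = 9
Freq: {1: 1, 5: 2, 18: 1, 11: 3, 10: 1, 7: 2, 8: 1, 9: 1, 19: 1}
Mode: [11]

Mean=122/13, Median=9, Mode=11


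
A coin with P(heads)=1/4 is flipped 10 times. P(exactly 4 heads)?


Binomial: P(X=4) = C(10,4)×p^4×(1-p)^6
= 210 × 1/256 × 729/4096 = 76545/524288

P(X=4) = 76545/524288 ≈ 14.60%


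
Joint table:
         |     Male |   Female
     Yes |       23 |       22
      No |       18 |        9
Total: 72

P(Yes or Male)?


P(Yes∨Male) = P(Yes) + P(Male) - P(Yes∧Male)
= (45 + 41 - 23)/72 = 63/72 = 7/8

P = 7/8 ≈ 87.50%


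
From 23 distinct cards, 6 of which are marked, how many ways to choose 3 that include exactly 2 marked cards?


Choose 2 of the 6 marked cards and 1 of the other 17 cards:
C(6,2)×C(17,1) = 15×17 = 255

255


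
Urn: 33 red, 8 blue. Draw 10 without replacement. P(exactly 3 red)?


Hypergeometric: C(33,3)×C(8,7)/C(41,10)
= 5456×8/1121099408 = 248/6369883

P(X=3) = 248/6369883 ≈ 0.00%


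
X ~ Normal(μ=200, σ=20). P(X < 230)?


z = (230-200)/20 = 1.5
P(Z < 1.5) = 0.9332

P(X < 230) ≈ 0.9332


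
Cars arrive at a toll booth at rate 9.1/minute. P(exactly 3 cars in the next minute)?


Poisson(λ=9.1): P(X=3) = e^(-λ)×λ^k/k!
= e^(-9.1) × 9.1^3 / 3!
≈ 0.0001116658085 × 753.571 / 6 ≈ 0.014025

P(X=3) ≈ 0.014025 ≈ 1.40%


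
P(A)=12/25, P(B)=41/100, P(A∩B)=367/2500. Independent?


P(A)×P(B) = 123/625
P(A∩B) = 367/2500
Not equal → NOT independent

No, not independent


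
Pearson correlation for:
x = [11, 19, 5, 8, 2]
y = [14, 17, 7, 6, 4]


n=5, Σx=45, Σy=48, Σxy=568, Σx²=575, Σy²=586
r = (5×568 - 45×48)/√((5×575 - 45²)(5×586 - 48²))
= 680/√(850×626) = 680/√532100 ≈ 680/729.4518 ≈ 0.9322

r ≈ 0.9322


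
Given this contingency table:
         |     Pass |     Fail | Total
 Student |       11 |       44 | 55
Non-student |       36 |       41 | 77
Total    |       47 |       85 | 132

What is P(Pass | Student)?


P(Pass | Student) = 11/(11+44) = 11/55 = 1/5

P(Pass|Student) = 1/5 ≈ 20.00%


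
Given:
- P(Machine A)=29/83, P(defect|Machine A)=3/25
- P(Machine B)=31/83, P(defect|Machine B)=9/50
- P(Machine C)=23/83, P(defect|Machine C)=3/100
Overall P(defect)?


P(B) = Σ P(B|Aᵢ)×P(Aᵢ)
  3/25×29/83 = 87/2075
  9/50×31/83 = 279/4150
  3/100×23/83 = 69/8300
Sum = 39/332

P(defect) = 39/332 ≈ 11.75%


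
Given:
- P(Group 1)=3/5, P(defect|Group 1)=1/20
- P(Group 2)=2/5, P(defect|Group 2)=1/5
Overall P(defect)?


P(B) = Σ P(B|Aᵢ)×P(Aᵢ)
  1/20×3/5 = 3/100
  1/5×2/5 = 2/25
Sum = 11/100

P(defect) = 11/100 ≈ 11.00%


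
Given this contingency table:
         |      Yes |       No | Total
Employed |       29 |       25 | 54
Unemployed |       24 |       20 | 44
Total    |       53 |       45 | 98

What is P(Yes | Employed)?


P(Yes | Employed) = 29/(29+25) = 29/54

P(Yes|Employed) = 29/54 ≈ 53.70%


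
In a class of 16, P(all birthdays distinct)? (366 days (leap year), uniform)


P(all different) = Π(366-i)/366 for i=0..15
= (366/366)×(365/366)×...×(351/366)
= 0.717059

P ≈ 0.7171 ≈ 71.71%


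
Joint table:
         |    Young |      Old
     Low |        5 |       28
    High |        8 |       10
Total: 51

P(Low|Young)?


P(Low|Young) = 5/(5+8) = 5/13

P = 5/13 ≈ 38.46%


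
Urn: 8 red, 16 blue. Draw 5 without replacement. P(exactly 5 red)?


Hypergeometric: C(8,5)×C(16,0)/C(24,5)
= 56×1/42504 = 1/759

P(X=5) = 1/759 ≈ 0.13%


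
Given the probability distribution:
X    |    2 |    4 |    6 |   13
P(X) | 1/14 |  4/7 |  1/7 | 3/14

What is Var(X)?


E[X] = 85/14
E[X²] = 711/14
Var(X) = E[X²] - (E[X])² = 711/14 - 7225/196 = 2729/196

Var(X) = 2729/196 ≈ 13.9235


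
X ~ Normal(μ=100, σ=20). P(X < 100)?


z = (100-100)/20 = 0.0
P(Z < 0.0) = 0.5000

P(X < 100) ≈ 0.5000


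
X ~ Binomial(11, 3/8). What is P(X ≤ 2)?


P(X ≤ 2) = Σ P(X=i) for i=0..2
P(X=0) = 48828125/8589934592
P(X=1) = 322265625/8589934592
P(X=2) = 966796875/8589934592
Sum = 1337890625/8589934592

P(X ≤ 2) = 1337890625/8589934592 ≈ 15.58%


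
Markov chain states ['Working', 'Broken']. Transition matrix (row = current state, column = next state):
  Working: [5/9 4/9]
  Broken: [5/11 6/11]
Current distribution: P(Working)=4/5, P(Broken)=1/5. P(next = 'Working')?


P(next=Working) = Σᵢ P(now=i)×P(i→Working)
= 4/5×5/9 + 1/5×5/11
= 4/9 + 1/11 = 53/99

P = 53/99 ≈ 0.5354


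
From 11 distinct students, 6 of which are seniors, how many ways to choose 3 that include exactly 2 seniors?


Choose 2 of the 6 seniors and 1 of the other 5 students:
C(6,2)×C(5,1) = 15×5 = 75

75


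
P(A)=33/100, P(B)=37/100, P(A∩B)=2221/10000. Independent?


P(A)×P(B) = 1221/10000
P(A∩B) = 2221/10000
Not equal → NOT independent

No, not independent


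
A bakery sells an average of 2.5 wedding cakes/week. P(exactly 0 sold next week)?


Poisson(λ=2.5): P(X=0) = e^(-λ)×λ^k/k!
= e^(-2.5) × 2.5^0 / 0!
≈ 0.08208499862 × 1 / 1 ≈ 0.082085

P(X=0) ≈ 0.082085 ≈ 8.21%


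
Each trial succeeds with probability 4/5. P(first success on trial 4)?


Geometric: P(X=4) = (1-p)^(k-1)×p = (1/5)^3×4/5 = 4/625

P(X=4) = 4/625 ≈ 0.64%


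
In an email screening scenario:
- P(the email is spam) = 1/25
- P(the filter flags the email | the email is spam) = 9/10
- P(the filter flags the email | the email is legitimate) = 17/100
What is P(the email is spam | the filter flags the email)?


Using Bayes' theorem:
P(A|B) = P(B|A)·P(A) / P(B)

P(the filter flags the email) = 9/10 × 1/25 + 17/100 × 24/25
= 9/250 + 102/625 = 249/1250

P(the email is spam|the filter flags the email) = (9/250) / (249/1250) = 15/83

P(the email is spam|the filter flags the email) = 15/83 ≈ 18.07%


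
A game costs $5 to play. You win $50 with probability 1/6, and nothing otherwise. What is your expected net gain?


E[gain] = (50-5)×1/6 + (-5)×5/6
= 15/2 - 25/6 = 10/3

Expected net gain = $10/3 ≈ $3.33


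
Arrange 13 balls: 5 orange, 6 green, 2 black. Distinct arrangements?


13!/(5!×6!×2!) = 36036

36036


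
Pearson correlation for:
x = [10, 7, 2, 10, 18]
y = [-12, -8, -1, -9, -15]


n=5, Σx=47, Σy=-45, Σxy=-538, Σx²=577, Σy²=515
r = (5×(-538) - 47×(-45))/√((5×577 - 47²)(5×515 - (-45)²))
= -575/√(676×550) = -575/√371800 ≈ -575/609.7540 ≈ -0.9430

r ≈ -0.9430


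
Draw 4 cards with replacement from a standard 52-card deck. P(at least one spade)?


P(not a spade) = 39/52 = 3/4
P(none in 4 draws) = (3/4)^4 = 81/256
P(≥1 spade) = 1 - 81/256 = 175/256

P = 175/256 ≈ 68.36%


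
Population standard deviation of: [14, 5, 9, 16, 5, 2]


Mean = 51/6 = 17/2
  (14-17/2)²=121/4
  (5-17/2)²=49/4
  (9-17/2)²=1/4
  (16-17/2)²=225/4
  (5-17/2)²=49/4
  (2-17/2)²=169/4
Σ(x-μ)² = 307/2
σ² = (307/2)/6 = 307/12

σ = √(307/12) ≈ 5.0580


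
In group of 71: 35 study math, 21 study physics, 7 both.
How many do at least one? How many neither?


|A∪B| = 35+21-7 = 49
Neither = 71-49 = 22

At least one: 49; Neither: 22


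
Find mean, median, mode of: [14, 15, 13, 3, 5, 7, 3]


Sorted: [3, 3, 5, 7, 13, 14, 15]
Mean = 60/7
Median = 7
Freq: {14: 1, 15: 1, 13: 1, 3: 2, 5: 1, 7: 1}
Mode: [3]

Mean=60/7, Median=7, Mode=3


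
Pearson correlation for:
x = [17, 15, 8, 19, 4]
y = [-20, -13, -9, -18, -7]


n=5, Σx=63, Σy=-67, Σxy=-977, Σx²=955, Σy²=1023
r = (5×(-977) - 63×(-67))/√((5×955 - 63²)(5×1023 - (-67)²))
= -664/√(806×626) = -664/√504556 ≈ -664/710.3211 ≈ -0.9348

r ≈ -0.9348


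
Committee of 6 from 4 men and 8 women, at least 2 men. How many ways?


Count by #men:
  2M,4W: C(4,2)×C(8,4)=420
  3M,3W: C(4,3)×C(8,3)=224
  4M,2W: C(4,4)×C(8,2)=28
Total = 672

672


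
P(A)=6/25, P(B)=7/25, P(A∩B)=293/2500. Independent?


P(A)×P(B) = 42/625
P(A∩B) = 293/2500
Not equal → NOT independent

No, not independent


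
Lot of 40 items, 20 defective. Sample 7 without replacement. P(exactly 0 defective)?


Hypergeometric: C(20,0)×C(20,7)/C(40,7)
= 1×77520/18643560 = 2/481

P(X=0) = 2/481 ≈ 0.42%


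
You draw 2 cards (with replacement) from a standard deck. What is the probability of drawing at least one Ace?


P(not a Ace) = 48/52 = 12/13
P(none in 2 draws) = (12/13)^2 = 144/169
P(≥1 Ace) = 1 - 144/169 = 25/169

P = 25/169 ≈ 14.79%


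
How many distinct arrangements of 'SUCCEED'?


Letters: 7, freq: {'S': 1, 'U': 1, 'C': 2, 'E': 2, 'D': 1}
7!/(1!×1!×2!×2!×1!) = 5040/4 = 1260

1260


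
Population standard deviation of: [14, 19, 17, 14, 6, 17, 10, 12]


Mean = 109/8
  (14-109/8)²=9/64
  (19-109/8)²=1849/64
  (17-109/8)²=729/64
  (14-109/8)²=9/64
  (6-109/8)²=3721/64
  (17-109/8)²=729/64
  (10-109/8)²=841/64
  (12-109/8)²=169/64
Σ(x-μ)² = 1007/8
σ² = (1007/8)/8 = 1007/64

σ = √(1007/64) ≈ 3.9667


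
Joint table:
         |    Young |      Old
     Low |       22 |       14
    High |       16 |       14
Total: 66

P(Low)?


P(Low) = (22+14)/66 = 36/66 = 6/11

P(Low) = 6/11 ≈ 54.55%


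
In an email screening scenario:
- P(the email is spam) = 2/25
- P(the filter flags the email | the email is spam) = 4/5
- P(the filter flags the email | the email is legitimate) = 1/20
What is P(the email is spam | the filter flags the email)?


Using Bayes' theorem:
P(A|B) = P(B|A)·P(A) / P(B)

P(the filter flags the email) = 4/5 × 2/25 + 1/20 × 23/25
= 8/125 + 23/500 = 11/100

P(the email is spam|the filter flags the email) = (8/125) / (11/100) = 32/55

P(the email is spam|the filter flags the email) = 32/55 ≈ 58.18%


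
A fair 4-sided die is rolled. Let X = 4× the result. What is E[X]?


E[die] = (1+4)/2 = 5/2
E[X] = 4 × 5/2 = 10

E[X] = 10


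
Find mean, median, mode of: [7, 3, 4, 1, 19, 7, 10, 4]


Sorted: [1, 3, 4, 4, 7, 7, 10, 19]
Mean = 55/8
Median = 11/2
Freq: {7: 2, 3: 1, 4: 2, 1: 1, 19: 1, 10: 1}
Mode: [4, 7]

Mean=55/8, Median=11/2, Mode=[4, 7]


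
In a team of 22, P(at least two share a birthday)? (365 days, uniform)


P(all different) = Π(365-i)/365 for i=0..21
= 0.524305
P(match) = 1 - 0.524305 = 0.475695

P ≈ 0.4757 ≈ 47.57%


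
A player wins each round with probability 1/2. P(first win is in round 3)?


Geometric: P(X=3) = (1-p)^(k-1)×p = (1/2)^2×1/2 = 1/8

P(X=3) = 1/8 ≈ 12.50%


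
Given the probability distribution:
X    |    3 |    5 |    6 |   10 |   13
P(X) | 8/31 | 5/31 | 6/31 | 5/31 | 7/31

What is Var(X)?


E[X] = 226/31
E[X²] = 2096/31
Var(X) = E[X²] - (E[X])² = 2096/31 - 51076/961 = 13900/961

Var(X) = 13900/961 ≈ 14.4641


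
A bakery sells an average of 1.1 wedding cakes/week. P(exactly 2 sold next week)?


Poisson(λ=1.1): P(X=2) = e^(-λ)×λ^k/k!
= e^(-1.1) × 1.1^2 / 2!
≈ 0.3328710837 × 1.21 / 2 ≈ 0.201387

P(X=2) ≈ 0.201387 ≈ 20.14%


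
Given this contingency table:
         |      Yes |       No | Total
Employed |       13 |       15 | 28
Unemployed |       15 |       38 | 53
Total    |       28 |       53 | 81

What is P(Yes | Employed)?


P(Yes | Employed) = 13/(13+15) = 13/28

P(Yes|Employed) = 13/28 ≈ 46.43%


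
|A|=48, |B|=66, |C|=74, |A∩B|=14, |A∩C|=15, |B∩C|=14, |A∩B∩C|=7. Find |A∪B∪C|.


|A∪B∪C| = 48+66+74-14-15-14+7 = 152

|A∪B∪C| = 152


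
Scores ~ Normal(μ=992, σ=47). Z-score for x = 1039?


z = (x - μ)/σ = (1039 - 992)/47 = 1.0

z = 1.0


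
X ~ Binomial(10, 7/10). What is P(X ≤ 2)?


P(X ≤ 2) = Σ P(X=i) for i=0..2
P(X=0) = 59049/10000000000
P(X=1) = 137781/1000000000
P(X=2) = 2893401/2000000000
Sum = 1987983/1250000000

P(X ≤ 2) = 1987983/1250000000 ≈ 0.16%


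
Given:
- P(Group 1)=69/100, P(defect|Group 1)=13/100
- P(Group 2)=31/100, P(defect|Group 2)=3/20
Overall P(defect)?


P(B) = Σ P(B|Aᵢ)×P(Aᵢ)
  13/100×69/100 = 897/10000
  3/20×31/100 = 93/2000
Sum = 681/5000

P(defect) = 681/5000 ≈ 13.62%


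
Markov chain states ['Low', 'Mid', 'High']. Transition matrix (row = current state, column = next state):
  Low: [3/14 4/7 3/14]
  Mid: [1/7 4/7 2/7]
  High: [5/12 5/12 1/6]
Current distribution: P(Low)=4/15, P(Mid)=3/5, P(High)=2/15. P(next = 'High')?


P(next=High) = Σᵢ P(now=i)×P(i→High)
= 4/15×3/14 + 3/5×2/7 + 2/15×1/6
= 2/35 + 6/35 + 1/45 = 79/315

P = 79/315 ≈ 0.2508


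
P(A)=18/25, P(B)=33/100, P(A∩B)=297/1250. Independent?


P(A)×P(B) = 297/1250
P(A∩B) = 297/1250
Equal ✓ → Independent

Yes, independent


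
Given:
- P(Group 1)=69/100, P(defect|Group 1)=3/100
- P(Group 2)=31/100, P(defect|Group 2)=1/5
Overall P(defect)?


P(B) = Σ P(B|Aᵢ)×P(Aᵢ)
  3/100×69/100 = 207/10000
  1/5×31/100 = 31/500
Sum = 827/10000

P(defect) = 827/10000 ≈ 8.27%


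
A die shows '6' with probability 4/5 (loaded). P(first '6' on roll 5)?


Geometric: P(X=5) = (1-p)^(k-1)×p = (1/5)^4×4/5 = 4/3125

P(X=5) = 4/3125 ≈ 0.13%


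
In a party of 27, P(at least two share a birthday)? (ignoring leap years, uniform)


P(all different) = Π(365-i)/365 for i=0..26
= 0.373141
P(match) = 1 - 0.373141 = 0.626859

P ≈ 0.6269 ≈ 62.69%


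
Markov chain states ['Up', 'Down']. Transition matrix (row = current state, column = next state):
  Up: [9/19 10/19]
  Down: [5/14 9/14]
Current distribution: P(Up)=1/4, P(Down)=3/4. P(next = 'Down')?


P(next=Down) = Σᵢ P(now=i)×P(i→Down)
= 1/4×10/19 + 3/4×9/14
= 5/38 + 27/56 = 653/1064

P = 653/1064 ≈ 0.6137


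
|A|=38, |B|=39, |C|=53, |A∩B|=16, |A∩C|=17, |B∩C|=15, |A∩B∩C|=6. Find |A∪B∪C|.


|A∪B∪C| = 38+39+53-16-17-15+6 = 88

|A∪B∪C| = 88


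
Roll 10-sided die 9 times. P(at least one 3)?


P(no 3)^9 = (9/10)^9 = 387420489/1000000000
P(≥1) = 1 - 387420489/1000000000 = 612579511/1000000000

P = 612579511/1000000000 ≈ 61.26%


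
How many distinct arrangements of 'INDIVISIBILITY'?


Letters: 14, freq: {'I': 6, 'N': 1, 'D': 1, 'V': 1, 'S': 1, 'B': 1, 'L': 1, 'T': 1, 'Y': 1}
14!/(6!×1!×1!×1!×1!×1!×1!×1!×1!) = 87178291200/720 = 121080960

121080960


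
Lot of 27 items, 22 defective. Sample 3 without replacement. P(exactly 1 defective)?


Hypergeometric: C(22,1)×C(5,2)/C(27,3)
= 22×10/2925 = 44/585

P(X=1) = 44/585 ≈ 7.52%


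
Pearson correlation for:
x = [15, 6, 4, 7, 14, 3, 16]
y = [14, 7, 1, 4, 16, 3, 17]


n=7, Σx=65, Σy=62, Σxy=789, Σx²=787, Σy²=816
r = (7×789 - 65×62)/√((7×787 - 65²)(7×816 - 62²))
= 1493/√(1284×1868) = 1493/√2398512 ≈ 1493/1548.7130 ≈ 0.9640

r ≈ 0.9640


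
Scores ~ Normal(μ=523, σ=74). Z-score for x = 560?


z = (x - μ)/σ = (560 - 523)/74 = 0.5

z = 0.5


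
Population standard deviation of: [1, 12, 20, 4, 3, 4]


Mean = 44/6 = 22/3
  (1-22/3)²=361/9
  (12-22/3)²=196/9
  (20-22/3)²=1444/9
  (4-22/3)²=100/9
  (3-22/3)²=169/9
  (4-22/3)²=100/9
Σ(x-μ)² = 790/3
σ² = (790/3)/6 = 395/9

σ = √(395/9) ≈ 6.6249


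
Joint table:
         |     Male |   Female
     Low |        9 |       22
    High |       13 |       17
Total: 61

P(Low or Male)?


P(Low∨Male) = P(Low) + P(Male) - P(Low∧Male)
= (31 + 22 - 9)/61 = 44/61

P = 44/61 ≈ 72.13%


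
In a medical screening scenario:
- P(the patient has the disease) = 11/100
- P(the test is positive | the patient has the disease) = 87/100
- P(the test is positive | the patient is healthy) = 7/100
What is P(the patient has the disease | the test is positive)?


Using Bayes' theorem:
P(A|B) = P(B|A)·P(A) / P(B)

P(the test is positive) = 87/100 × 11/100 + 7/100 × 89/100
= 957/10000 + 623/10000 = 79/500

P(the patient has the disease|the test is positive) = (957/10000) / (79/500) = 957/1580

P(the patient has the disease|the test is positive) = 957/1580 ≈ 60.57%


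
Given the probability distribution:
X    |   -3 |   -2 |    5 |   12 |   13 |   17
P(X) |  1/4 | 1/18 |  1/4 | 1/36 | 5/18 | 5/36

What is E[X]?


E[X] = Σ x·P(X=x)
= (-3)×(1/4) + (-2)×(1/18) + (5)×(1/4) + (12)×(1/36) + (13)×(5/18) + (17)×(5/36)
= 241/36

E[X] = 241/36


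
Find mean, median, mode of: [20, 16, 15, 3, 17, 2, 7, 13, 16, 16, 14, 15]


Sorted: [2, 3, 7, 13, 14, 15, 15, 16, 16, 16, 17, 20]
Mean = 154/12 = 77/6
Median = 15
Freq: {20: 1, 16: 3, 15: 2, 3: 1, 17: 1, 2: 1, 7: 1, 13: 1, 14: 1}
Mode: [16]

Mean=77/6, Median=15, Mode=16


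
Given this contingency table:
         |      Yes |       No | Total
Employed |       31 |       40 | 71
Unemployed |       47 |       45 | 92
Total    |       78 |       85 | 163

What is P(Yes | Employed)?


P(Yes | Employed) = 31/(31+40) = 31/71

P(Yes|Employed) = 31/71 ≈ 43.66%


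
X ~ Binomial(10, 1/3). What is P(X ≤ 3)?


P(X ≤ 3) = Σ P(X=i) for i=0..3
P(X=0) = 1024/59049
P(X=1) = 5120/59049
P(X=2) = 1280/6561
P(X=3) = 5120/19683
Sum = 11008/19683

P(X ≤ 3) = 11008/19683 ≈ 55.93%


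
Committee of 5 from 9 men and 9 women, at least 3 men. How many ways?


Count by #men:
  3M,2W: C(9,3)×C(9,2)=3024
  4M,1W: C(9,4)×C(9,1)=1134
  5M,0W: C(9,5)×C(9,0)=126
Total = 4284

4284


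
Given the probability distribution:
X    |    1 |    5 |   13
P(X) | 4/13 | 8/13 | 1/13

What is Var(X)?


E[X] = 57/13
E[X²] = 373/13
Var(X) = E[X²] - (E[X])² = 373/13 - 3249/169 = 1600/169

Var(X) = 1600/169 ≈ 9.4675


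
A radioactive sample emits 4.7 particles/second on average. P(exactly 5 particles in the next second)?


Poisson(λ=4.7): P(X=5) = e^(-λ)×λ^k/k!
= e^(-4.7) × 4.7^5 / 5!
≈ 0.009095277102 × 2293.45007 / 120 ≈ 0.173830

P(X=5) ≈ 0.173830 ≈ 17.38%


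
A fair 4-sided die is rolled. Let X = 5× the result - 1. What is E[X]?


E[die] = (1+4)/2 = 5/2
E[X] = 5×5/2 - 1 = 23/2

E[X] = 23/2


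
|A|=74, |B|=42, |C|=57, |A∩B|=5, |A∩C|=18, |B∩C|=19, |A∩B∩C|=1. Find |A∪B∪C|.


|A∪B∪C| = 74+42+57-5-18-19+1 = 132

|A∪B∪C| = 132


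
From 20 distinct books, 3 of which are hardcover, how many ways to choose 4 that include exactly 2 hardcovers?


Choose 2 of the 3 hardcovers and 2 of the other 17 books:
C(3,2)×C(17,2) = 3×136 = 408

408


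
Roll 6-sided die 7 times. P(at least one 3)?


P(no 3)^7 = (5/6)^7 = 78125/279936
P(≥1) = 1 - 78125/279936 = 201811/279936

P = 201811/279936 ≈ 72.09%


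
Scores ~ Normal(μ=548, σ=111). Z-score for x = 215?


z = (x - μ)/σ = (215 - 548)/111 = -3.0

z = -3.0


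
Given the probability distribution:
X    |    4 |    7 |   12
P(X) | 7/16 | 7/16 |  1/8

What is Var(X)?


E[X] = 101/16
E[X²] = 743/16
Var(X) = E[X²] - (E[X])² = 743/16 - 10201/256 = 1687/256

Var(X) = 1687/256 ≈ 6.5898


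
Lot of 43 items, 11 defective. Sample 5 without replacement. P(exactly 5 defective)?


Hypergeometric: C(11,5)×C(32,0)/C(43,5)
= 462×1/962598 = 11/22919

P(X=5) = 11/22919 ≈ 0.05%


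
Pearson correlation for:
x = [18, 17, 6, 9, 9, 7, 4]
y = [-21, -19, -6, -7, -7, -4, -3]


n=7, Σx=70, Σy=-67, Σxy=-903, Σx²=876, Σy²=961
r = (7×(-903) - 70×(-67))/√((7×876 - 70²)(7×961 - (-67)²))
= -1631/√(1232×2238) = -1631/√2757216 ≈ -1631/1660.4867 ≈ -0.9822

r ≈ -0.9822


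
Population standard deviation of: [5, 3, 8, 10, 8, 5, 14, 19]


Mean = 72/8 = 9
  (5-9)²=16
  (3-9)²=36
  (8-9)²=1
  (10-9)²=1
  (8-9)²=1
  (5-9)²=16
  (14-9)²=25
  (19-9)²=100
Σ(x-μ)² = 196
σ² = 196/8 = 49/2

σ = √(49/2) ≈ 4.9497


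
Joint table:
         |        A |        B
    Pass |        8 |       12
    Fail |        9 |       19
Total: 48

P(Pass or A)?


P(Pass∨A) = P(Pass) + P(A) - P(Pass∧A)
= (20 + 17 - 8)/48 = 29/48

P = 29/48 ≈ 60.42%


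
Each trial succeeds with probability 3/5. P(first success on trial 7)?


Geometric: P(X=7) = (1-p)^(k-1)×p = (2/5)^6×3/5 = 192/78125

P(X=7) = 192/78125 ≈ 0.25%


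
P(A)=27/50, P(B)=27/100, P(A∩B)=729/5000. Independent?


P(A)×P(B) = 729/5000
P(A∩B) = 729/5000
Equal ✓ → Independent

Yes, independent


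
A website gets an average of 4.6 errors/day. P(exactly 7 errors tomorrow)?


Poisson(λ=4.6): P(X=7) = e^(-λ)×λ^k/k!
= e^(-4.6) × 4.6^7 / 7!
≈ 0.01005183574 × 43581.7657216 / 5040 ≈ 0.086920

P(X=7) ≈ 0.086920 ≈ 8.69%


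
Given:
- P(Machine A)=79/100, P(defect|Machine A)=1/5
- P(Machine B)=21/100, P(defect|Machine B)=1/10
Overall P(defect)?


P(B) = Σ P(B|Aᵢ)×P(Aᵢ)
  1/5×79/100 = 79/500
  1/10×21/100 = 21/1000
Sum = 179/1000

P(defect) = 179/1000 ≈ 17.90%


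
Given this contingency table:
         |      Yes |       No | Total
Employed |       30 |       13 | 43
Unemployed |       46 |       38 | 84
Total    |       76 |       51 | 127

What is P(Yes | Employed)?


P(Yes | Employed) = 30/(30+13) = 30/43

P(Yes|Employed) = 30/43 ≈ 69.77%


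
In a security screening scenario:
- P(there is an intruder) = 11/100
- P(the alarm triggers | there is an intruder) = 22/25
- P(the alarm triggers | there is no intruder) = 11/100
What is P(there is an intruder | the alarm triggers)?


Using Bayes' theorem:
P(A|B) = P(B|A)·P(A) / P(B)

P(the alarm triggers) = 22/25 × 11/100 + 11/100 × 89/100
= 121/1250 + 979/10000 = 1947/10000

P(there is an intruder|the alarm triggers) = (121/1250) / (1947/10000) = 88/177

P(there is an intruder|the alarm triggers) = 88/177 ≈ 49.72%


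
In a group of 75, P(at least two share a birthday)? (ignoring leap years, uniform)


P(all different) = Π(365-i)/365 for i=0..74
= 0.000280
P(match) = 1 - 0.000280 = 0.999720

P ≈ 0.9997 ≈ 99.97%


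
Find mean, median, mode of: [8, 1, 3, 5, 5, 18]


Sorted: [1, 3, 5, 5, 8, 18]
Mean = 40/6 = 20/3
Median = 5
Freq: {8: 1, 1: 1, 3: 1, 5: 2, 18: 1}
Mode: [5]

Mean=20/3, Median=5, Mode=5


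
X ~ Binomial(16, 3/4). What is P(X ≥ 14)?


P(X ≥ 14) = Σ P(X=i) for i=14..16
P(X=14) = 71744535/536870912
P(X=15) = 14348907/268435456
P(X=16) = 43046721/4294967296
Sum = 846585513/4294967296

P(X ≥ 14) = 846585513/4294967296 ≈ 19.71%


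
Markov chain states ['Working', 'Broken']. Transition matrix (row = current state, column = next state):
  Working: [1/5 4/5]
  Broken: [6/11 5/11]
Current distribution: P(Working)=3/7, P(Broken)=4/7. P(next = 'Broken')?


P(next=Broken) = Σᵢ P(now=i)×P(i→Broken)
= 3/7×4/5 + 4/7×5/11
= 12/35 + 20/77 = 232/385

P = 232/385 ≈ 0.6026


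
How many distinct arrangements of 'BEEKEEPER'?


Letters: 9, freq: {'B': 1, 'E': 5, 'K': 1, 'P': 1, 'R': 1}
9!/(1!×5!×1!×1!×1!) = 362880/120 = 3024

3024


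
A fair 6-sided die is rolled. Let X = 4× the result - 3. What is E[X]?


E[die] = (1+6)/2 = 7/2
E[X] = 4×7/2 - 3 = 11

E[X] = 11


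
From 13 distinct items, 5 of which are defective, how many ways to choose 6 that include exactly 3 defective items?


Choose 3 of the 5 defective items and 3 of the other 8 items:
C(5,3)×C(8,3) = 10×56 = 560

560


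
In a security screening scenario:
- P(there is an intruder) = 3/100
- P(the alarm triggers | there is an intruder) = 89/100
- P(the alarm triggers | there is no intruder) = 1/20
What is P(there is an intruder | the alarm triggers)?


Using Bayes' theorem:
P(A|B) = P(B|A)·P(A) / P(B)

P(the alarm triggers) = 89/100 × 3/100 + 1/20 × 97/100
= 267/10000 + 97/2000 = 47/625

P(there is an intruder|the alarm triggers) = (267/10000) / (47/625) = 267/752

P(there is an intruder|the alarm triggers) = 267/752 ≈ 35.51%


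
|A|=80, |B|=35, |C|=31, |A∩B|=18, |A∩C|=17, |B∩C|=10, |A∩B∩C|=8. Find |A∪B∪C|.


|A∪B∪C| = 80+35+31-18-17-10+8 = 109

|A∪B∪C| = 109


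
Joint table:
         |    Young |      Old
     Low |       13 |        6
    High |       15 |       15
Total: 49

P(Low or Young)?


P(Low∨Young) = P(Low) + P(Young) - P(Low∧Young)
= (19 + 28 - 13)/49 = 34/49

P = 34/49 ≈ 69.39%


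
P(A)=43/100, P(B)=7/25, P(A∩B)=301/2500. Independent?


P(A)×P(B) = 301/2500
P(A∩B) = 301/2500
Equal ✓ → Independent

Yes, independent


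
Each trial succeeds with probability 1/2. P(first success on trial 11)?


Geometric: P(X=11) = (1-p)^(k-1)×p = (1/2)^10×1/2 = 1/2048

P(X=11) = 1/2048 ≈ 0.05%


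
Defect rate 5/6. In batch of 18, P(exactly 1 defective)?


Binomial: P(X=1) = C(18,1)×p^1×(1-p)^17
= 18 × 5/6 × 1/16926659444736 = 5/5642219814912

P(X=1) = 5/5642219814912 ≈ 0.00%


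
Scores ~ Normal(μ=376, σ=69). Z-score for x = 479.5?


z = (x - μ)/σ = (479.5 - 376)/69 = 1.5

z = 1.5


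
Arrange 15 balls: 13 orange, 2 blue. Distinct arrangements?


15!/(13!×2!) = 105

105


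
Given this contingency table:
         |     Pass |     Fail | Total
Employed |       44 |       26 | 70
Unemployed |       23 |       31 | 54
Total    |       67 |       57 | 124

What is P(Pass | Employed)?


P(Pass | Employed) = 44/(44+26) = 44/70 = 22/35

P(Pass|Employed) = 22/35 ≈ 62.86%


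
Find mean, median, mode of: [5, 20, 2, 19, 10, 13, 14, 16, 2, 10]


Sorted: [2, 2, 5, 10, 10, 13, 14, 16, 19, 20]
Mean = 111/10
Median = 23/2
Freq: {5: 1, 20: 1, 2: 2, 19: 1, 10: 2, 13: 1, 14: 1, 16: 1}
Mode: [2, 10]

Mean=111/10, Median=23/2, Mode=[2, 10]


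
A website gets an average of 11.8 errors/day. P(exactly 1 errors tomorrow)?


Poisson(λ=11.8): P(X=1) = e^(-λ)×λ^k/k!
= e^(-11.8) × 11.8^1 / 1!
≈ 7.504557915e-06 × 11.8 / 1 ≈ 0.000089

P(X=1) ≈ 0.000089 ≈ 0.01%


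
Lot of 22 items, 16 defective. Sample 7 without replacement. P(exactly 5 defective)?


Hypergeometric: C(16,5)×C(6,2)/C(22,7)
= 4368×15/170544 = 1365/3553

P(X=5) = 1365/3553 ≈ 38.42%


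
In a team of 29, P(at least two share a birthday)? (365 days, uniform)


P(all different) = Π(365-i)/365 for i=0..28
= 0.319031
P(match) = 1 - 0.319031 = 0.680969

P ≈ 0.6810 ≈ 68.10%


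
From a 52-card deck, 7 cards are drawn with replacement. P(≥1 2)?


P(not a 2) = 48/52 = 12/13
P(none in 7 draws) = (12/13)^7 = 35831808/62748517
P(≥1 2) = 1 - 35831808/62748517 = 26916709/62748517

P = 26916709/62748517 ≈ 42.90%
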